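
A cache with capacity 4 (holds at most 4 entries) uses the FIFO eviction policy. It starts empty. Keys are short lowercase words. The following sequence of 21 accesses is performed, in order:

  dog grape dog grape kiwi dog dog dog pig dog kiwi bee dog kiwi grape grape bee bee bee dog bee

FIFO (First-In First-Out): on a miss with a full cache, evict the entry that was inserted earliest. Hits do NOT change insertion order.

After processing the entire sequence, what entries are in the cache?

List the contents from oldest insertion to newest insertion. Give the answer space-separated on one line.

Answer: pig bee dog grape

Derivation:
FIFO simulation (capacity=4):
  1. access dog: MISS. Cache (old->new): [dog]
  2. access grape: MISS. Cache (old->new): [dog grape]
  3. access dog: HIT. Cache (old->new): [dog grape]
  4. access grape: HIT. Cache (old->new): [dog grape]
  5. access kiwi: MISS. Cache (old->new): [dog grape kiwi]
  6. access dog: HIT. Cache (old->new): [dog grape kiwi]
  7. access dog: HIT. Cache (old->new): [dog grape kiwi]
  8. access dog: HIT. Cache (old->new): [dog grape kiwi]
  9. access pig: MISS. Cache (old->new): [dog grape kiwi pig]
  10. access dog: HIT. Cache (old->new): [dog grape kiwi pig]
  11. access kiwi: HIT. Cache (old->new): [dog grape kiwi pig]
  12. access bee: MISS, evict dog. Cache (old->new): [grape kiwi pig bee]
  13. access dog: MISS, evict grape. Cache (old->new): [kiwi pig bee dog]
  14. access kiwi: HIT. Cache (old->new): [kiwi pig bee dog]
  15. access grape: MISS, evict kiwi. Cache (old->new): [pig bee dog grape]
  16. access grape: HIT. Cache (old->new): [pig bee dog grape]
  17. access bee: HIT. Cache (old->new): [pig bee dog grape]
  18. access bee: HIT. Cache (old->new): [pig bee dog grape]
  19. access bee: HIT. Cache (old->new): [pig bee dog grape]
  20. access dog: HIT. Cache (old->new): [pig bee dog grape]
  21. access bee: HIT. Cache (old->new): [pig bee dog grape]
Total: 14 hits, 7 misses, 3 evictions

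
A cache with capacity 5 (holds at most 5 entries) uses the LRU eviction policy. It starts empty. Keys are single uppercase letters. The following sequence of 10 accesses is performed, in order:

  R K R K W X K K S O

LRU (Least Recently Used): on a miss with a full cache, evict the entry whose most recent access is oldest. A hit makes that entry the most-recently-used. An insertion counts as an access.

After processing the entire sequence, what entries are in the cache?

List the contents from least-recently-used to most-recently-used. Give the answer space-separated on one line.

LRU simulation (capacity=5):
  1. access R: MISS. Cache (LRU->MRU): [R]
  2. access K: MISS. Cache (LRU->MRU): [R K]
  3. access R: HIT. Cache (LRU->MRU): [K R]
  4. access K: HIT. Cache (LRU->MRU): [R K]
  5. access W: MISS. Cache (LRU->MRU): [R K W]
  6. access X: MISS. Cache (LRU->MRU): [R K W X]
  7. access K: HIT. Cache (LRU->MRU): [R W X K]
  8. access K: HIT. Cache (LRU->MRU): [R W X K]
  9. access S: MISS. Cache (LRU->MRU): [R W X K S]
  10. access O: MISS, evict R. Cache (LRU->MRU): [W X K S O]
Total: 4 hits, 6 misses, 1 evictions

Answer: W X K S O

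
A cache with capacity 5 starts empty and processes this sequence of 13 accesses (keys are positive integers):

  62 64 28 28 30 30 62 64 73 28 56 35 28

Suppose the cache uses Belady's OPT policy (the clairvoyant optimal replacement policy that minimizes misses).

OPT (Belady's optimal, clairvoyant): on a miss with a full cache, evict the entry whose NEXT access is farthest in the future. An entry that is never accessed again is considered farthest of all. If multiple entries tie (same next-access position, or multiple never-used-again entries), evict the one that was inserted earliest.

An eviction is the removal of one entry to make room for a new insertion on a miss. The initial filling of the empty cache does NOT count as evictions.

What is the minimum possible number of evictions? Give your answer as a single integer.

Answer: 2

Derivation:
OPT (Belady) simulation (capacity=5):
  1. access 62: MISS. Cache: [62]
  2. access 64: MISS. Cache: [62 64]
  3. access 28: MISS. Cache: [62 64 28]
  4. access 28: HIT. Next use of 28: step 10. Cache: [62 64 28]
  5. access 30: MISS. Cache: [62 64 28 30]
  6. access 30: HIT. Next use of 30: never. Cache: [62 64 28 30]
  7. access 62: HIT. Next use of 62: never. Cache: [62 64 28 30]
  8. access 64: HIT. Next use of 64: never. Cache: [62 64 28 30]
  9. access 73: MISS. Cache: [62 64 28 30 73]
  10. access 28: HIT. Next use of 28: step 13. Cache: [62 64 28 30 73]
  11. access 56: MISS, evict 62 (next use: never). Cache: [64 28 30 73 56]
  12. access 35: MISS, evict 64 (next use: never). Cache: [28 30 73 56 35]
  13. access 28: HIT. Next use of 28: never. Cache: [28 30 73 56 35]
Total: 6 hits, 7 misses, 2 evictions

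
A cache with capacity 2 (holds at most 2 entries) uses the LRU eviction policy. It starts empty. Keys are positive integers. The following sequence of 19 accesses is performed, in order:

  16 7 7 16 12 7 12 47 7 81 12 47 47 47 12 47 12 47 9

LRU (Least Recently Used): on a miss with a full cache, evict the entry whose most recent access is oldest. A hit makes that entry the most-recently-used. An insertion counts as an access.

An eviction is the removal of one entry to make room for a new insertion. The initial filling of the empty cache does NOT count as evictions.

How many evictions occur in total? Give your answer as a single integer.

Answer: 8

Derivation:
LRU simulation (capacity=2):
  1. access 16: MISS. Cache (LRU->MRU): [16]
  2. access 7: MISS. Cache (LRU->MRU): [16 7]
  3. access 7: HIT. Cache (LRU->MRU): [16 7]
  4. access 16: HIT. Cache (LRU->MRU): [7 16]
  5. access 12: MISS, evict 7. Cache (LRU->MRU): [16 12]
  6. access 7: MISS, evict 16. Cache (LRU->MRU): [12 7]
  7. access 12: HIT. Cache (LRU->MRU): [7 12]
  8. access 47: MISS, evict 7. Cache (LRU->MRU): [12 47]
  9. access 7: MISS, evict 12. Cache (LRU->MRU): [47 7]
  10. access 81: MISS, evict 47. Cache (LRU->MRU): [7 81]
  11. access 12: MISS, evict 7. Cache (LRU->MRU): [81 12]
  12. access 47: MISS, evict 81. Cache (LRU->MRU): [12 47]
  13. access 47: HIT. Cache (LRU->MRU): [12 47]
  14. access 47: HIT. Cache (LRU->MRU): [12 47]
  15. access 12: HIT. Cache (LRU->MRU): [47 12]
  16. access 47: HIT. Cache (LRU->MRU): [12 47]
  17. access 12: HIT. Cache (LRU->MRU): [47 12]
  18. access 47: HIT. Cache (LRU->MRU): [12 47]
  19. access 9: MISS, evict 12. Cache (LRU->MRU): [47 9]
Total: 9 hits, 10 misses, 8 evictions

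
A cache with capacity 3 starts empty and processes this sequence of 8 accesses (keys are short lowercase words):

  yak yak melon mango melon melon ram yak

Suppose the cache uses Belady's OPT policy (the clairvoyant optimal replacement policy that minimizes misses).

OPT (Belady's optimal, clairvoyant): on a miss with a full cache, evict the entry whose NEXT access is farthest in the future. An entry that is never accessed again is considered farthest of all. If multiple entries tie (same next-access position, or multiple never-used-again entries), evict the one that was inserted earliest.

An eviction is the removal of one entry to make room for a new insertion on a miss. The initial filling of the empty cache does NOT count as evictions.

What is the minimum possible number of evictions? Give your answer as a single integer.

Answer: 1

Derivation:
OPT (Belady) simulation (capacity=3):
  1. access yak: MISS. Cache: [yak]
  2. access yak: HIT. Next use of yak: step 8. Cache: [yak]
  3. access melon: MISS. Cache: [yak melon]
  4. access mango: MISS. Cache: [yak melon mango]
  5. access melon: HIT. Next use of melon: step 6. Cache: [yak melon mango]
  6. access melon: HIT. Next use of melon: never. Cache: [yak melon mango]
  7. access ram: MISS, evict melon (next use: never). Cache: [yak mango ram]
  8. access yak: HIT. Next use of yak: never. Cache: [yak mango ram]
Total: 4 hits, 4 misses, 1 evictions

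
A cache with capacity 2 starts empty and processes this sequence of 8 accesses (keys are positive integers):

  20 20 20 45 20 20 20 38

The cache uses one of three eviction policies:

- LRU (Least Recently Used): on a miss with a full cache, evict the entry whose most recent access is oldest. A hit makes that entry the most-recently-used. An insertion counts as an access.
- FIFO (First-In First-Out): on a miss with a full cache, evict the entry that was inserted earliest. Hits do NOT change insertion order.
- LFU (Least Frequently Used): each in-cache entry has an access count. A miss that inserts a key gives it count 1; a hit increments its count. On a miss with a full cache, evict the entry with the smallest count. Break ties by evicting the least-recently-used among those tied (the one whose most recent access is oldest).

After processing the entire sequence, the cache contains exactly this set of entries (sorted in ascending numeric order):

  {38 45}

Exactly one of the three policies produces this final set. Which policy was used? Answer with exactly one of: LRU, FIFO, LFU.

Answer: FIFO

Derivation:
Simulating under each policy and comparing final sets:
  LRU: final set = {20 38} -> differs
  FIFO: final set = {38 45} -> MATCHES target
  LFU: final set = {20 38} -> differs
Only FIFO produces the target set.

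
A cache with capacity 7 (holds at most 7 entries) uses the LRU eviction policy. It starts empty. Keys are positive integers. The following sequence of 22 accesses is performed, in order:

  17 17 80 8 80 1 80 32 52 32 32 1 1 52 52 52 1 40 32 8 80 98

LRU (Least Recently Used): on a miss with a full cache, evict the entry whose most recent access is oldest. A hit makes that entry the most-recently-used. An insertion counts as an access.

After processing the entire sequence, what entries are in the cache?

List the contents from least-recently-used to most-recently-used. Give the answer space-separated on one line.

LRU simulation (capacity=7):
  1. access 17: MISS. Cache (LRU->MRU): [17]
  2. access 17: HIT. Cache (LRU->MRU): [17]
  3. access 80: MISS. Cache (LRU->MRU): [17 80]
  4. access 8: MISS. Cache (LRU->MRU): [17 80 8]
  5. access 80: HIT. Cache (LRU->MRU): [17 8 80]
  6. access 1: MISS. Cache (LRU->MRU): [17 8 80 1]
  7. access 80: HIT. Cache (LRU->MRU): [17 8 1 80]
  8. access 32: MISS. Cache (LRU->MRU): [17 8 1 80 32]
  9. access 52: MISS. Cache (LRU->MRU): [17 8 1 80 32 52]
  10. access 32: HIT. Cache (LRU->MRU): [17 8 1 80 52 32]
  11. access 32: HIT. Cache (LRU->MRU): [17 8 1 80 52 32]
  12. access 1: HIT. Cache (LRU->MRU): [17 8 80 52 32 1]
  13. access 1: HIT. Cache (LRU->MRU): [17 8 80 52 32 1]
  14. access 52: HIT. Cache (LRU->MRU): [17 8 80 32 1 52]
  15. access 52: HIT. Cache (LRU->MRU): [17 8 80 32 1 52]
  16. access 52: HIT. Cache (LRU->MRU): [17 8 80 32 1 52]
  17. access 1: HIT. Cache (LRU->MRU): [17 8 80 32 52 1]
  18. access 40: MISS. Cache (LRU->MRU): [17 8 80 32 52 1 40]
  19. access 32: HIT. Cache (LRU->MRU): [17 8 80 52 1 40 32]
  20. access 8: HIT. Cache (LRU->MRU): [17 80 52 1 40 32 8]
  21. access 80: HIT. Cache (LRU->MRU): [17 52 1 40 32 8 80]
  22. access 98: MISS, evict 17. Cache (LRU->MRU): [52 1 40 32 8 80 98]
Total: 14 hits, 8 misses, 1 evictions

Answer: 52 1 40 32 8 80 98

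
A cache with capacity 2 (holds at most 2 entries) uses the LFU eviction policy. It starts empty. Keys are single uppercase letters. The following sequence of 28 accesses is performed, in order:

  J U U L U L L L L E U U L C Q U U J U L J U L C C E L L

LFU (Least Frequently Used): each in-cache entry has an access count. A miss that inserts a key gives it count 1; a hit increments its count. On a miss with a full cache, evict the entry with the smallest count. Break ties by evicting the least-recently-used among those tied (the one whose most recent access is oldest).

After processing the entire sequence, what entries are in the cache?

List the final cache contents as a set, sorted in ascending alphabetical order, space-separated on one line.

LFU simulation (capacity=2):
  1. access J: MISS. Cache: [J(c=1)]
  2. access U: MISS. Cache: [J(c=1) U(c=1)]
  3. access U: HIT, count now 2. Cache: [J(c=1) U(c=2)]
  4. access L: MISS, evict J(c=1). Cache: [L(c=1) U(c=2)]
  5. access U: HIT, count now 3. Cache: [L(c=1) U(c=3)]
  6. access L: HIT, count now 2. Cache: [L(c=2) U(c=3)]
  7. access L: HIT, count now 3. Cache: [U(c=3) L(c=3)]
  8. access L: HIT, count now 4. Cache: [U(c=3) L(c=4)]
  9. access L: HIT, count now 5. Cache: [U(c=3) L(c=5)]
  10. access E: MISS, evict U(c=3). Cache: [E(c=1) L(c=5)]
  11. access U: MISS, evict E(c=1). Cache: [U(c=1) L(c=5)]
  12. access U: HIT, count now 2. Cache: [U(c=2) L(c=5)]
  13. access L: HIT, count now 6. Cache: [U(c=2) L(c=6)]
  14. access C: MISS, evict U(c=2). Cache: [C(c=1) L(c=6)]
  15. access Q: MISS, evict C(c=1). Cache: [Q(c=1) L(c=6)]
  16. access U: MISS, evict Q(c=1). Cache: [U(c=1) L(c=6)]
  17. access U: HIT, count now 2. Cache: [U(c=2) L(c=6)]
  18. access J: MISS, evict U(c=2). Cache: [J(c=1) L(c=6)]
  19. access U: MISS, evict J(c=1). Cache: [U(c=1) L(c=6)]
  20. access L: HIT, count now 7. Cache: [U(c=1) L(c=7)]
  21. access J: MISS, evict U(c=1). Cache: [J(c=1) L(c=7)]
  22. access U: MISS, evict J(c=1). Cache: [U(c=1) L(c=7)]
  23. access L: HIT, count now 8. Cache: [U(c=1) L(c=8)]
  24. access C: MISS, evict U(c=1). Cache: [C(c=1) L(c=8)]
  25. access C: HIT, count now 2. Cache: [C(c=2) L(c=8)]
  26. access E: MISS, evict C(c=2). Cache: [E(c=1) L(c=8)]
  27. access L: HIT, count now 9. Cache: [E(c=1) L(c=9)]
  28. access L: HIT, count now 10. Cache: [E(c=1) L(c=10)]
Total: 14 hits, 14 misses, 12 evictions

Answer: E L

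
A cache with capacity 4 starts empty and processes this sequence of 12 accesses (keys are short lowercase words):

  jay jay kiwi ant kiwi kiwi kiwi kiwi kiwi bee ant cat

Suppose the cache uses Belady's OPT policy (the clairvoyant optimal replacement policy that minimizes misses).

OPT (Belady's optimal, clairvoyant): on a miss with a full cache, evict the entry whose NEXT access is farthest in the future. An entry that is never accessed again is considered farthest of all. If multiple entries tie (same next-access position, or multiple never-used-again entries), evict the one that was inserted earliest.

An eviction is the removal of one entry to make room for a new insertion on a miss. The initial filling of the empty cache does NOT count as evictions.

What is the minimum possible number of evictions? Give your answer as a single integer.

OPT (Belady) simulation (capacity=4):
  1. access jay: MISS. Cache: [jay]
  2. access jay: HIT. Next use of jay: never. Cache: [jay]
  3. access kiwi: MISS. Cache: [jay kiwi]
  4. access ant: MISS. Cache: [jay kiwi ant]
  5. access kiwi: HIT. Next use of kiwi: step 6. Cache: [jay kiwi ant]
  6. access kiwi: HIT. Next use of kiwi: step 7. Cache: [jay kiwi ant]
  7. access kiwi: HIT. Next use of kiwi: step 8. Cache: [jay kiwi ant]
  8. access kiwi: HIT. Next use of kiwi: step 9. Cache: [jay kiwi ant]
  9. access kiwi: HIT. Next use of kiwi: never. Cache: [jay kiwi ant]
  10. access bee: MISS. Cache: [jay kiwi ant bee]
  11. access ant: HIT. Next use of ant: never. Cache: [jay kiwi ant bee]
  12. access cat: MISS, evict jay (next use: never). Cache: [kiwi ant bee cat]
Total: 7 hits, 5 misses, 1 evictions

Answer: 1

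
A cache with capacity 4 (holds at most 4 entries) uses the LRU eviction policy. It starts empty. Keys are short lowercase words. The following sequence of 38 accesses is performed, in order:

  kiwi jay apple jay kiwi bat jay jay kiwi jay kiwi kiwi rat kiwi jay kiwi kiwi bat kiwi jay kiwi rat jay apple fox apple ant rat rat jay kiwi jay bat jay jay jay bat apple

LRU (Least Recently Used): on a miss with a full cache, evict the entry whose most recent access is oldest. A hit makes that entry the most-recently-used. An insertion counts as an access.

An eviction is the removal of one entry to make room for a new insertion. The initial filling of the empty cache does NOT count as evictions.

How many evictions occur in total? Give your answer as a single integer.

LRU simulation (capacity=4):
  1. access kiwi: MISS. Cache (LRU->MRU): [kiwi]
  2. access jay: MISS. Cache (LRU->MRU): [kiwi jay]
  3. access apple: MISS. Cache (LRU->MRU): [kiwi jay apple]
  4. access jay: HIT. Cache (LRU->MRU): [kiwi apple jay]
  5. access kiwi: HIT. Cache (LRU->MRU): [apple jay kiwi]
  6. access bat: MISS. Cache (LRU->MRU): [apple jay kiwi bat]
  7. access jay: HIT. Cache (LRU->MRU): [apple kiwi bat jay]
  8. access jay: HIT. Cache (LRU->MRU): [apple kiwi bat jay]
  9. access kiwi: HIT. Cache (LRU->MRU): [apple bat jay kiwi]
  10. access jay: HIT. Cache (LRU->MRU): [apple bat kiwi jay]
  11. access kiwi: HIT. Cache (LRU->MRU): [apple bat jay kiwi]
  12. access kiwi: HIT. Cache (LRU->MRU): [apple bat jay kiwi]
  13. access rat: MISS, evict apple. Cache (LRU->MRU): [bat jay kiwi rat]
  14. access kiwi: HIT. Cache (LRU->MRU): [bat jay rat kiwi]
  15. access jay: HIT. Cache (LRU->MRU): [bat rat kiwi jay]
  16. access kiwi: HIT. Cache (LRU->MRU): [bat rat jay kiwi]
  17. access kiwi: HIT. Cache (LRU->MRU): [bat rat jay kiwi]
  18. access bat: HIT. Cache (LRU->MRU): [rat jay kiwi bat]
  19. access kiwi: HIT. Cache (LRU->MRU): [rat jay bat kiwi]
  20. access jay: HIT. Cache (LRU->MRU): [rat bat kiwi jay]
  21. access kiwi: HIT. Cache (LRU->MRU): [rat bat jay kiwi]
  22. access rat: HIT. Cache (LRU->MRU): [bat jay kiwi rat]
  23. access jay: HIT. Cache (LRU->MRU): [bat kiwi rat jay]
  24. access apple: MISS, evict bat. Cache (LRU->MRU): [kiwi rat jay apple]
  25. access fox: MISS, evict kiwi. Cache (LRU->MRU): [rat jay apple fox]
  26. access apple: HIT. Cache (LRU->MRU): [rat jay fox apple]
  27. access ant: MISS, evict rat. Cache (LRU->MRU): [jay fox apple ant]
  28. access rat: MISS, evict jay. Cache (LRU->MRU): [fox apple ant rat]
  29. access rat: HIT. Cache (LRU->MRU): [fox apple ant rat]
  30. access jay: MISS, evict fox. Cache (LRU->MRU): [apple ant rat jay]
  31. access kiwi: MISS, evict apple. Cache (LRU->MRU): [ant rat jay kiwi]
  32. access jay: HIT. Cache (LRU->MRU): [ant rat kiwi jay]
  33. access bat: MISS, evict ant. Cache (LRU->MRU): [rat kiwi jay bat]
  34. access jay: HIT. Cache (LRU->MRU): [rat kiwi bat jay]
  35. access jay: HIT. Cache (LRU->MRU): [rat kiwi bat jay]
  36. access jay: HIT. Cache (LRU->MRU): [rat kiwi bat jay]
  37. access bat: HIT. Cache (LRU->MRU): [rat kiwi jay bat]
  38. access apple: MISS, evict rat. Cache (LRU->MRU): [kiwi jay bat apple]
Total: 25 hits, 13 misses, 9 evictions

Answer: 9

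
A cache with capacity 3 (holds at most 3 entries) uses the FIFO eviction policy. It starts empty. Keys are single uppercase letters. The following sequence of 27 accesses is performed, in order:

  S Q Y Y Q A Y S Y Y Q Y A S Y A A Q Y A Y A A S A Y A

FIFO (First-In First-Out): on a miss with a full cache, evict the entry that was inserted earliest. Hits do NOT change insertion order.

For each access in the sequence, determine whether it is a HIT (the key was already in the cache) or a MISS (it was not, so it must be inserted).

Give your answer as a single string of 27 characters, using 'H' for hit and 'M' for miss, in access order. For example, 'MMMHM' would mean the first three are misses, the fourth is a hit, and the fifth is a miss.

FIFO simulation (capacity=3):
  1. access S: MISS. Cache (old->new): [S]
  2. access Q: MISS. Cache (old->new): [S Q]
  3. access Y: MISS. Cache (old->new): [S Q Y]
  4. access Y: HIT. Cache (old->new): [S Q Y]
  5. access Q: HIT. Cache (old->new): [S Q Y]
  6. access A: MISS, evict S. Cache (old->new): [Q Y A]
  7. access Y: HIT. Cache (old->new): [Q Y A]
  8. access S: MISS, evict Q. Cache (old->new): [Y A S]
  9. access Y: HIT. Cache (old->new): [Y A S]
  10. access Y: HIT. Cache (old->new): [Y A S]
  11. access Q: MISS, evict Y. Cache (old->new): [A S Q]
  12. access Y: MISS, evict A. Cache (old->new): [S Q Y]
  13. access A: MISS, evict S. Cache (old->new): [Q Y A]
  14. access S: MISS, evict Q. Cache (old->new): [Y A S]
  15. access Y: HIT. Cache (old->new): [Y A S]
  16. access A: HIT. Cache (old->new): [Y A S]
  17. access A: HIT. Cache (old->new): [Y A S]
  18. access Q: MISS, evict Y. Cache (old->new): [A S Q]
  19. access Y: MISS, evict A. Cache (old->new): [S Q Y]
  20. access A: MISS, evict S. Cache (old->new): [Q Y A]
  21. access Y: HIT. Cache (old->new): [Q Y A]
  22. access A: HIT. Cache (old->new): [Q Y A]
  23. access A: HIT. Cache (old->new): [Q Y A]
  24. access S: MISS, evict Q. Cache (old->new): [Y A S]
  25. access A: HIT. Cache (old->new): [Y A S]
  26. access Y: HIT. Cache (old->new): [Y A S]
  27. access A: HIT. Cache (old->new): [Y A S]
Total: 14 hits, 13 misses, 10 evictions

Answer: MMMHHMHMHHMMMMHHHMMMHHHMHHH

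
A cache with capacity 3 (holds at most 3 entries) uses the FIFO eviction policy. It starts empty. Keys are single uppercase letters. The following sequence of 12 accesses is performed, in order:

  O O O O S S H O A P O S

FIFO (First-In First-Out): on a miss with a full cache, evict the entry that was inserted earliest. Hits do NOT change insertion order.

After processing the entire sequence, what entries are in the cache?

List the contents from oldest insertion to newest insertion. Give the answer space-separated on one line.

Answer: P O S

Derivation:
FIFO simulation (capacity=3):
  1. access O: MISS. Cache (old->new): [O]
  2. access O: HIT. Cache (old->new): [O]
  3. access O: HIT. Cache (old->new): [O]
  4. access O: HIT. Cache (old->new): [O]
  5. access S: MISS. Cache (old->new): [O S]
  6. access S: HIT. Cache (old->new): [O S]
  7. access H: MISS. Cache (old->new): [O S H]
  8. access O: HIT. Cache (old->new): [O S H]
  9. access A: MISS, evict O. Cache (old->new): [S H A]
  10. access P: MISS, evict S. Cache (old->new): [H A P]
  11. access O: MISS, evict H. Cache (old->new): [A P O]
  12. access S: MISS, evict A. Cache (old->new): [P O S]
Total: 5 hits, 7 misses, 4 evictions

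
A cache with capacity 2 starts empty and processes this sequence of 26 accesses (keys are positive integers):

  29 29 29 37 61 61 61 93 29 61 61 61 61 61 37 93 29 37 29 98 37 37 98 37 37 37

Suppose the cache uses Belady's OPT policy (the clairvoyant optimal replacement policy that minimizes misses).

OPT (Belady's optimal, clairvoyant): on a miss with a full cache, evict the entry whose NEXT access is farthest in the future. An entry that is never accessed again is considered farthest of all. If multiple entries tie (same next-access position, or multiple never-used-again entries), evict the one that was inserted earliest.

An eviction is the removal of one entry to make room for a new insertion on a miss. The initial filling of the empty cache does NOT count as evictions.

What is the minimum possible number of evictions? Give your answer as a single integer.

OPT (Belady) simulation (capacity=2):
  1. access 29: MISS. Cache: [29]
  2. access 29: HIT. Next use of 29: step 3. Cache: [29]
  3. access 29: HIT. Next use of 29: step 9. Cache: [29]
  4. access 37: MISS. Cache: [29 37]
  5. access 61: MISS, evict 37 (next use: step 15). Cache: [29 61]
  6. access 61: HIT. Next use of 61: step 7. Cache: [29 61]
  7. access 61: HIT. Next use of 61: step 10. Cache: [29 61]
  8. access 93: MISS, evict 61 (next use: step 10). Cache: [29 93]
  9. access 29: HIT. Next use of 29: step 17. Cache: [29 93]
  10. access 61: MISS, evict 29 (next use: step 17). Cache: [93 61]
  11. access 61: HIT. Next use of 61: step 12. Cache: [93 61]
  12. access 61: HIT. Next use of 61: step 13. Cache: [93 61]
  13. access 61: HIT. Next use of 61: step 14. Cache: [93 61]
  14. access 61: HIT. Next use of 61: never. Cache: [93 61]
  15. access 37: MISS, evict 61 (next use: never). Cache: [93 37]
  16. access 93: HIT. Next use of 93: never. Cache: [93 37]
  17. access 29: MISS, evict 93 (next use: never). Cache: [37 29]
  18. access 37: HIT. Next use of 37: step 21. Cache: [37 29]
  19. access 29: HIT. Next use of 29: never. Cache: [37 29]
  20. access 98: MISS, evict 29 (next use: never). Cache: [37 98]
  21. access 37: HIT. Next use of 37: step 22. Cache: [37 98]
  22. access 37: HIT. Next use of 37: step 24. Cache: [37 98]
  23. access 98: HIT. Next use of 98: never. Cache: [37 98]
  24. access 37: HIT. Next use of 37: step 25. Cache: [37 98]
  25. access 37: HIT. Next use of 37: step 26. Cache: [37 98]
  26. access 37: HIT. Next use of 37: never. Cache: [37 98]
Total: 18 hits, 8 misses, 6 evictions

Answer: 6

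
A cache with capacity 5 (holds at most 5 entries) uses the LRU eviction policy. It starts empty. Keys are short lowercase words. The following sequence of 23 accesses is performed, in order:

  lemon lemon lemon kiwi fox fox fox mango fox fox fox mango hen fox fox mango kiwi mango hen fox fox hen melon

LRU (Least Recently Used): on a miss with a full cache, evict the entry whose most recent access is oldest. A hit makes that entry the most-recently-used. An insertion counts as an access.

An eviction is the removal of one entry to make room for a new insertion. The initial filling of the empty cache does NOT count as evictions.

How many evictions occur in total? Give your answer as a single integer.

LRU simulation (capacity=5):
  1. access lemon: MISS. Cache (LRU->MRU): [lemon]
  2. access lemon: HIT. Cache (LRU->MRU): [lemon]
  3. access lemon: HIT. Cache (LRU->MRU): [lemon]
  4. access kiwi: MISS. Cache (LRU->MRU): [lemon kiwi]
  5. access fox: MISS. Cache (LRU->MRU): [lemon kiwi fox]
  6. access fox: HIT. Cache (LRU->MRU): [lemon kiwi fox]
  7. access fox: HIT. Cache (LRU->MRU): [lemon kiwi fox]
  8. access mango: MISS. Cache (LRU->MRU): [lemon kiwi fox mango]
  9. access fox: HIT. Cache (LRU->MRU): [lemon kiwi mango fox]
  10. access fox: HIT. Cache (LRU->MRU): [lemon kiwi mango fox]
  11. access fox: HIT. Cache (LRU->MRU): [lemon kiwi mango fox]
  12. access mango: HIT. Cache (LRU->MRU): [lemon kiwi fox mango]
  13. access hen: MISS. Cache (LRU->MRU): [lemon kiwi fox mango hen]
  14. access fox: HIT. Cache (LRU->MRU): [lemon kiwi mango hen fox]
  15. access fox: HIT. Cache (LRU->MRU): [lemon kiwi mango hen fox]
  16. access mango: HIT. Cache (LRU->MRU): [lemon kiwi hen fox mango]
  17. access kiwi: HIT. Cache (LRU->MRU): [lemon hen fox mango kiwi]
  18. access mango: HIT. Cache (LRU->MRU): [lemon hen fox kiwi mango]
  19. access hen: HIT. Cache (LRU->MRU): [lemon fox kiwi mango hen]
  20. access fox: HIT. Cache (LRU->MRU): [lemon kiwi mango hen fox]
  21. access fox: HIT. Cache (LRU->MRU): [lemon kiwi mango hen fox]
  22. access hen: HIT. Cache (LRU->MRU): [lemon kiwi mango fox hen]
  23. access melon: MISS, evict lemon. Cache (LRU->MRU): [kiwi mango fox hen melon]
Total: 17 hits, 6 misses, 1 evictions

Answer: 1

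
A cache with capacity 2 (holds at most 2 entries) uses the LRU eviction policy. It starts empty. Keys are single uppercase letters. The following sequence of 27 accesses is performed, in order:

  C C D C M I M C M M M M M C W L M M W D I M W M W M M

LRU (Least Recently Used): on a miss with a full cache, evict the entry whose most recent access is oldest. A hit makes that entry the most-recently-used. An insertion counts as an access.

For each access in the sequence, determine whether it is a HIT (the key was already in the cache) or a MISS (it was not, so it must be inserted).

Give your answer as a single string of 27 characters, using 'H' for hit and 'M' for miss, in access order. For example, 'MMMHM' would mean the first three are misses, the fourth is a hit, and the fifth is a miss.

Answer: MHMHMMHMHHHHHHMMMHMMMMMHHHH

Derivation:
LRU simulation (capacity=2):
  1. access C: MISS. Cache (LRU->MRU): [C]
  2. access C: HIT. Cache (LRU->MRU): [C]
  3. access D: MISS. Cache (LRU->MRU): [C D]
  4. access C: HIT. Cache (LRU->MRU): [D C]
  5. access M: MISS, evict D. Cache (LRU->MRU): [C M]
  6. access I: MISS, evict C. Cache (LRU->MRU): [M I]
  7. access M: HIT. Cache (LRU->MRU): [I M]
  8. access C: MISS, evict I. Cache (LRU->MRU): [M C]
  9. access M: HIT. Cache (LRU->MRU): [C M]
  10. access M: HIT. Cache (LRU->MRU): [C M]
  11. access M: HIT. Cache (LRU->MRU): [C M]
  12. access M: HIT. Cache (LRU->MRU): [C M]
  13. access M: HIT. Cache (LRU->MRU): [C M]
  14. access C: HIT. Cache (LRU->MRU): [M C]
  15. access W: MISS, evict M. Cache (LRU->MRU): [C W]
  16. access L: MISS, evict C. Cache (LRU->MRU): [W L]
  17. access M: MISS, evict W. Cache (LRU->MRU): [L M]
  18. access M: HIT. Cache (LRU->MRU): [L M]
  19. access W: MISS, evict L. Cache (LRU->MRU): [M W]
  20. access D: MISS, evict M. Cache (LRU->MRU): [W D]
  21. access I: MISS, evict W. Cache (LRU->MRU): [D I]
  22. access M: MISS, evict D. Cache (LRU->MRU): [I M]
  23. access W: MISS, evict I. Cache (LRU->MRU): [M W]
  24. access M: HIT. Cache (LRU->MRU): [W M]
  25. access W: HIT. Cache (LRU->MRU): [M W]
  26. access M: HIT. Cache (LRU->MRU): [W M]
  27. access M: HIT. Cache (LRU->MRU): [W M]
Total: 14 hits, 13 misses, 11 evictions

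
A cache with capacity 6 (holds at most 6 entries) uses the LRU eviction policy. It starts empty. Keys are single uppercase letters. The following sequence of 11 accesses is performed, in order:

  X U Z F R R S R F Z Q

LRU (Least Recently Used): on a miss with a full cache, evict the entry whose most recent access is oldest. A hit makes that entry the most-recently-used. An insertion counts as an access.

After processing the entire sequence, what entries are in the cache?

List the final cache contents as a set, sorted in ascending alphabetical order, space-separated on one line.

LRU simulation (capacity=6):
  1. access X: MISS. Cache (LRU->MRU): [X]
  2. access U: MISS. Cache (LRU->MRU): [X U]
  3. access Z: MISS. Cache (LRU->MRU): [X U Z]
  4. access F: MISS. Cache (LRU->MRU): [X U Z F]
  5. access R: MISS. Cache (LRU->MRU): [X U Z F R]
  6. access R: HIT. Cache (LRU->MRU): [X U Z F R]
  7. access S: MISS. Cache (LRU->MRU): [X U Z F R S]
  8. access R: HIT. Cache (LRU->MRU): [X U Z F S R]
  9. access F: HIT. Cache (LRU->MRU): [X U Z S R F]
  10. access Z: HIT. Cache (LRU->MRU): [X U S R F Z]
  11. access Q: MISS, evict X. Cache (LRU->MRU): [U S R F Z Q]
Total: 4 hits, 7 misses, 1 evictions

Answer: F Q R S U Z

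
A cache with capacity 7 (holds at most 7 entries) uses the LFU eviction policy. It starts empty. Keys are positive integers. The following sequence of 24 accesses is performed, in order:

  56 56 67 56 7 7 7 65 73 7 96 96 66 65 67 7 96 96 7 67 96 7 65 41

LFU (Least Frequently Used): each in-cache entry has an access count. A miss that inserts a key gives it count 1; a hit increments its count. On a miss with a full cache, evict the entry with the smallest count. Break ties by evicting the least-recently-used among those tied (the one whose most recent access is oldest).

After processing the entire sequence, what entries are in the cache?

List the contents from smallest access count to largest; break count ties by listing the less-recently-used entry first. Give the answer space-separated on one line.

LFU simulation (capacity=7):
  1. access 56: MISS. Cache: [56(c=1)]
  2. access 56: HIT, count now 2. Cache: [56(c=2)]
  3. access 67: MISS. Cache: [67(c=1) 56(c=2)]
  4. access 56: HIT, count now 3. Cache: [67(c=1) 56(c=3)]
  5. access 7: MISS. Cache: [67(c=1) 7(c=1) 56(c=3)]
  6. access 7: HIT, count now 2. Cache: [67(c=1) 7(c=2) 56(c=3)]
  7. access 7: HIT, count now 3. Cache: [67(c=1) 56(c=3) 7(c=3)]
  8. access 65: MISS. Cache: [67(c=1) 65(c=1) 56(c=3) 7(c=3)]
  9. access 73: MISS. Cache: [67(c=1) 65(c=1) 73(c=1) 56(c=3) 7(c=3)]
  10. access 7: HIT, count now 4. Cache: [67(c=1) 65(c=1) 73(c=1) 56(c=3) 7(c=4)]
  11. access 96: MISS. Cache: [67(c=1) 65(c=1) 73(c=1) 96(c=1) 56(c=3) 7(c=4)]
  12. access 96: HIT, count now 2. Cache: [67(c=1) 65(c=1) 73(c=1) 96(c=2) 56(c=3) 7(c=4)]
  13. access 66: MISS. Cache: [67(c=1) 65(c=1) 73(c=1) 66(c=1) 96(c=2) 56(c=3) 7(c=4)]
  14. access 65: HIT, count now 2. Cache: [67(c=1) 73(c=1) 66(c=1) 96(c=2) 65(c=2) 56(c=3) 7(c=4)]
  15. access 67: HIT, count now 2. Cache: [73(c=1) 66(c=1) 96(c=2) 65(c=2) 67(c=2) 56(c=3) 7(c=4)]
  16. access 7: HIT, count now 5. Cache: [73(c=1) 66(c=1) 96(c=2) 65(c=2) 67(c=2) 56(c=3) 7(c=5)]
  17. access 96: HIT, count now 3. Cache: [73(c=1) 66(c=1) 65(c=2) 67(c=2) 56(c=3) 96(c=3) 7(c=5)]
  18. access 96: HIT, count now 4. Cache: [73(c=1) 66(c=1) 65(c=2) 67(c=2) 56(c=3) 96(c=4) 7(c=5)]
  19. access 7: HIT, count now 6. Cache: [73(c=1) 66(c=1) 65(c=2) 67(c=2) 56(c=3) 96(c=4) 7(c=6)]
  20. access 67: HIT, count now 3. Cache: [73(c=1) 66(c=1) 65(c=2) 56(c=3) 67(c=3) 96(c=4) 7(c=6)]
  21. access 96: HIT, count now 5. Cache: [73(c=1) 66(c=1) 65(c=2) 56(c=3) 67(c=3) 96(c=5) 7(c=6)]
  22. access 7: HIT, count now 7. Cache: [73(c=1) 66(c=1) 65(c=2) 56(c=3) 67(c=3) 96(c=5) 7(c=7)]
  23. access 65: HIT, count now 3. Cache: [73(c=1) 66(c=1) 56(c=3) 67(c=3) 65(c=3) 96(c=5) 7(c=7)]
  24. access 41: MISS, evict 73(c=1). Cache: [66(c=1) 41(c=1) 56(c=3) 67(c=3) 65(c=3) 96(c=5) 7(c=7)]
Total: 16 hits, 8 misses, 1 evictions

Answer: 66 41 56 67 65 96 7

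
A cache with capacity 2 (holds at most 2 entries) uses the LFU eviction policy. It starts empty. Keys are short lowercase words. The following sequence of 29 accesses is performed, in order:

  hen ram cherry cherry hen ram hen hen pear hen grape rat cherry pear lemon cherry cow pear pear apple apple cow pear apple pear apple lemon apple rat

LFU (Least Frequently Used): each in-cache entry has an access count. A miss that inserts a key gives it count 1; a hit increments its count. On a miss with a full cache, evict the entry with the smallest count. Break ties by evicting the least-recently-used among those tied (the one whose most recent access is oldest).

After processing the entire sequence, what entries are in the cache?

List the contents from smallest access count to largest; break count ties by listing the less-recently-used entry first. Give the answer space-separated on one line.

LFU simulation (capacity=2):
  1. access hen: MISS. Cache: [hen(c=1)]
  2. access ram: MISS. Cache: [hen(c=1) ram(c=1)]
  3. access cherry: MISS, evict hen(c=1). Cache: [ram(c=1) cherry(c=1)]
  4. access cherry: HIT, count now 2. Cache: [ram(c=1) cherry(c=2)]
  5. access hen: MISS, evict ram(c=1). Cache: [hen(c=1) cherry(c=2)]
  6. access ram: MISS, evict hen(c=1). Cache: [ram(c=1) cherry(c=2)]
  7. access hen: MISS, evict ram(c=1). Cache: [hen(c=1) cherry(c=2)]
  8. access hen: HIT, count now 2. Cache: [cherry(c=2) hen(c=2)]
  9. access pear: MISS, evict cherry(c=2). Cache: [pear(c=1) hen(c=2)]
  10. access hen: HIT, count now 3. Cache: [pear(c=1) hen(c=3)]
  11. access grape: MISS, evict pear(c=1). Cache: [grape(c=1) hen(c=3)]
  12. access rat: MISS, evict grape(c=1). Cache: [rat(c=1) hen(c=3)]
  13. access cherry: MISS, evict rat(c=1). Cache: [cherry(c=1) hen(c=3)]
  14. access pear: MISS, evict cherry(c=1). Cache: [pear(c=1) hen(c=3)]
  15. access lemon: MISS, evict pear(c=1). Cache: [lemon(c=1) hen(c=3)]
  16. access cherry: MISS, evict lemon(c=1). Cache: [cherry(c=1) hen(c=3)]
  17. access cow: MISS, evict cherry(c=1). Cache: [cow(c=1) hen(c=3)]
  18. access pear: MISS, evict cow(c=1). Cache: [pear(c=1) hen(c=3)]
  19. access pear: HIT, count now 2. Cache: [pear(c=2) hen(c=3)]
  20. access apple: MISS, evict pear(c=2). Cache: [apple(c=1) hen(c=3)]
  21. access apple: HIT, count now 2. Cache: [apple(c=2) hen(c=3)]
  22. access cow: MISS, evict apple(c=2). Cache: [cow(c=1) hen(c=3)]
  23. access pear: MISS, evict cow(c=1). Cache: [pear(c=1) hen(c=3)]
  24. access apple: MISS, evict pear(c=1). Cache: [apple(c=1) hen(c=3)]
  25. access pear: MISS, evict apple(c=1). Cache: [pear(c=1) hen(c=3)]
  26. access apple: MISS, evict pear(c=1). Cache: [apple(c=1) hen(c=3)]
  27. access lemon: MISS, evict apple(c=1). Cache: [lemon(c=1) hen(c=3)]
  28. access apple: MISS, evict lemon(c=1). Cache: [apple(c=1) hen(c=3)]
  29. access rat: MISS, evict apple(c=1). Cache: [rat(c=1) hen(c=3)]
Total: 5 hits, 24 misses, 22 evictions

Answer: rat hen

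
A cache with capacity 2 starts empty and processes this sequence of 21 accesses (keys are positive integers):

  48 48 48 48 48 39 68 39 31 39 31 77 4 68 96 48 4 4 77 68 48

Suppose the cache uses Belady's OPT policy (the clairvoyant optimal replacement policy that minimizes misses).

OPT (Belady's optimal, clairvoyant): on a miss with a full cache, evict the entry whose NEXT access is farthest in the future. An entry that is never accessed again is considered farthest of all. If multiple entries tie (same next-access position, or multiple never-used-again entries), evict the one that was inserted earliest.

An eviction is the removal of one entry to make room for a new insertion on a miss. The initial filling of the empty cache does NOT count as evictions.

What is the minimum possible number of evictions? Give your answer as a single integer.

Answer: 9

Derivation:
OPT (Belady) simulation (capacity=2):
  1. access 48: MISS. Cache: [48]
  2. access 48: HIT. Next use of 48: step 3. Cache: [48]
  3. access 48: HIT. Next use of 48: step 4. Cache: [48]
  4. access 48: HIT. Next use of 48: step 5. Cache: [48]
  5. access 48: HIT. Next use of 48: step 16. Cache: [48]
  6. access 39: MISS. Cache: [48 39]
  7. access 68: MISS, evict 48 (next use: step 16). Cache: [39 68]
  8. access 39: HIT. Next use of 39: step 10. Cache: [39 68]
  9. access 31: MISS, evict 68 (next use: step 14). Cache: [39 31]
  10. access 39: HIT. Next use of 39: never. Cache: [39 31]
  11. access 31: HIT. Next use of 31: never. Cache: [39 31]
  12. access 77: MISS, evict 39 (next use: never). Cache: [31 77]
  13. access 4: MISS, evict 31 (next use: never). Cache: [77 4]
  14. access 68: MISS, evict 77 (next use: step 19). Cache: [4 68]
  15. access 96: MISS, evict 68 (next use: step 20). Cache: [4 96]
  16. access 48: MISS, evict 96 (next use: never). Cache: [4 48]
  17. access 4: HIT. Next use of 4: step 18. Cache: [4 48]
  18. access 4: HIT. Next use of 4: never. Cache: [4 48]
  19. access 77: MISS, evict 4 (next use: never). Cache: [48 77]
  20. access 68: MISS, evict 77 (next use: never). Cache: [48 68]
  21. access 48: HIT. Next use of 48: never. Cache: [48 68]
Total: 10 hits, 11 misses, 9 evictions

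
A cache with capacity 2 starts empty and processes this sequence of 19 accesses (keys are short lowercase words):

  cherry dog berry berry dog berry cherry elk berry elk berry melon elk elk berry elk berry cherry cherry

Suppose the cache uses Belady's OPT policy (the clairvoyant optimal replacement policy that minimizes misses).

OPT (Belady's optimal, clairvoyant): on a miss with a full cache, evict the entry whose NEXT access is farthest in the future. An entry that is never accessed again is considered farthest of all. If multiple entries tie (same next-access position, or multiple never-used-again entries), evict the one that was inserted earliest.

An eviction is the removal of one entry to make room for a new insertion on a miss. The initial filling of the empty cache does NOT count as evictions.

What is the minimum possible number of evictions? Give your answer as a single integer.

Answer: 6

Derivation:
OPT (Belady) simulation (capacity=2):
  1. access cherry: MISS. Cache: [cherry]
  2. access dog: MISS. Cache: [cherry dog]
  3. access berry: MISS, evict cherry (next use: step 7). Cache: [dog berry]
  4. access berry: HIT. Next use of berry: step 6. Cache: [dog berry]
  5. access dog: HIT. Next use of dog: never. Cache: [dog berry]
  6. access berry: HIT. Next use of berry: step 9. Cache: [dog berry]
  7. access cherry: MISS, evict dog (next use: never). Cache: [berry cherry]
  8. access elk: MISS, evict cherry (next use: step 18). Cache: [berry elk]
  9. access berry: HIT. Next use of berry: step 11. Cache: [berry elk]
  10. access elk: HIT. Next use of elk: step 13. Cache: [berry elk]
  11. access berry: HIT. Next use of berry: step 15. Cache: [berry elk]
  12. access melon: MISS, evict berry (next use: step 15). Cache: [elk melon]
  13. access elk: HIT. Next use of elk: step 14. Cache: [elk melon]
  14. access elk: HIT. Next use of elk: step 16. Cache: [elk melon]
  15. access berry: MISS, evict melon (next use: never). Cache: [elk berry]
  16. access elk: HIT. Next use of elk: never. Cache: [elk berry]
  17. access berry: HIT. Next use of berry: never. Cache: [elk berry]
  18. access cherry: MISS, evict elk (next use: never). Cache: [berry cherry]
  19. access cherry: HIT. Next use of cherry: never. Cache: [berry cherry]
Total: 11 hits, 8 misses, 6 evictions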